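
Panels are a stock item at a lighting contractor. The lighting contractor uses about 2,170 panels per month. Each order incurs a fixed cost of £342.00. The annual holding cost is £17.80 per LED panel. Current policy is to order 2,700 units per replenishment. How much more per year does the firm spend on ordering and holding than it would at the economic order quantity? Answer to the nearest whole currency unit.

Annual demand D = 2,170 × 12 = 26,040.
EOQ = √(2DS/H) = √(2 × 26,040 × 342 / 17.8) ≈ 1000.32.
Cost at Q* = (D/Q*)S + (Q*/2)H = √(2DSH) ≈ £17,805.68.
Cost at Q = 2,700: (26,040/2,700)×342 + (2,700/2)×17.8 = £3,298.40 + £24,030.00 = £27,328.40.
Excess = £27,328.40 − £17,805.68 = £9,522.72.

Extra cost ≈ £9,523 per year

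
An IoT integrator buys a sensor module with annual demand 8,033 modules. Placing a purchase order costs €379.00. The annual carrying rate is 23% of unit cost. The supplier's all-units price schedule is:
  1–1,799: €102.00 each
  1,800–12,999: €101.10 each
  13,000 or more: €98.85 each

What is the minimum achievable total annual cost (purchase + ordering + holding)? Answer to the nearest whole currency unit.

TC* ≈ €831,318

Holding cost per unit per year at price C is H = 0.23·C.
Evaluate total cost at each tier's feasible EOQ or, if the EOQ is below the tier, at the tier's minimum quantity.
EOQ at €102.00 = 509.5 (feasible in tier 1): TC = 8,033×€102.00 + (8,033/509.5)×379 + (509.5/2)×0.23×€102.00 = €831,317.91.
EOQ at €101.10 = 511.7 < 1800, so use break Q=1800: TC = 8,033×€101.10 + (8,033/1800.0)×379 + (1800.0/2)×0.23×€101.10 = €834,755.39.
EOQ at €98.85 = 517.5 < 13000, so use break Q=13000: TC = 8,033×€98.85 + (8,033/13000.0)×379 + (13000.0/2)×0.23×€98.85 = €942,076.99.
Lowest total cost among the candidates is at Q = 509.5.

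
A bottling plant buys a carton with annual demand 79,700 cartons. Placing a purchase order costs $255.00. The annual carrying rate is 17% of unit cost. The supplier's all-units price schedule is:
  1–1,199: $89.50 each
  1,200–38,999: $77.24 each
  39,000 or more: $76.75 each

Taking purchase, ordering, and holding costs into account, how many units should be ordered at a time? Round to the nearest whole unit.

Holding cost per unit per year at price C is H = 0.17·C.
Candidates are each tier's EOQ (if it falls in that tier) and each price-break quantity.
Tier 1 ($89.50): EOQ = 1634.5 exceeds tier's upper bound 1199, so this tier is dominated.
EOQ at $77.24 = 1759.4 (feasible in tier 2): TC = 79,700×$77.24 + (79,700/1759.4)×255 + (1759.4/2)×0.17×$77.24 = $6,179,130.55.
EOQ at $76.75 = 1765.0 < 39000, so use break Q=39000: TC = 79,700×$76.75 + (79,700/39000.0)×255 + (39000.0/2)×0.17×$76.75 = $6,371,922.37.
Lowest total cost is $6,179,130.55 at Q = 1759.4.

Q* ≈ 1,759 cartons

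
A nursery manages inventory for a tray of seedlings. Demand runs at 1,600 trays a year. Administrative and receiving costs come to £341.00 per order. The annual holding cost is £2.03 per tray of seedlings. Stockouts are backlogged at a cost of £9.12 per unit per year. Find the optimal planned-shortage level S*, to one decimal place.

S* ≈ 147.6 trays

With planned backorders, Q* = √(2DS/H) · √((H+B)/B).
√(2DS/H) = √(2 × 1,600 × 341 / 2.03) = 733.169.
√((H+B)/B) = √((2.03+9.12)/9.12) = 1.1057.
Q* ≈ 810.670.
S* = Q* · H/(H+B) = 810.670 × 2.03/11.15 ≈ 147.593.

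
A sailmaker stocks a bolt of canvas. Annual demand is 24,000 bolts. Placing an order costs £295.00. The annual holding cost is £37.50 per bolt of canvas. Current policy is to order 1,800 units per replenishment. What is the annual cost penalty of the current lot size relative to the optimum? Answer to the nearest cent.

Extra cost ≈ £14,639.90 per year

EOQ = √(2DS/H) = √(2 × 24,000 × 295 / 37.5) ≈ 614.49.
Cost at Q* = (D/Q*)S + (Q*/2)H = √(2DSH) ≈ £23,043.44.
Cost at Q = 1,800: (24,000/1,800)×295 + (1,800/2)×37.5 = £3,933.33 + £33,750.00 = £37,683.33.
Excess = £37,683.33 − £23,043.44 = £14,639.90.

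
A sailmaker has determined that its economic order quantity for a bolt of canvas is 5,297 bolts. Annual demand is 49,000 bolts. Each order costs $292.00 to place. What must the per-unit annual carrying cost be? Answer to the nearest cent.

The basic EOQ model gives Q* = √(2DS/H); rearrange for the unknown.
From Q* = √(2DS/H): H = 2DS / Q*² = 2 × 49,000 × 292 / 5,297² = 1.0199.

H ≈ $1.02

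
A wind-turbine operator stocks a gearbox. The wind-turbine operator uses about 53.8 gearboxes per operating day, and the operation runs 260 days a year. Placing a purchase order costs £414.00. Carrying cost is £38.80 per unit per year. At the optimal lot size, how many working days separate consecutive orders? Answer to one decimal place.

T ≈ 10.2 days

Annual demand D = 53.8 × 260 = 13,988.
The optimal lot size = √(2DS/H) = √(2 × 13,988 × 414 / 38.8) ≈ 546.36.
Cycle time = Q*/D × 260 = 546.36 / 13,988 × 260 ≈ 10.155 days.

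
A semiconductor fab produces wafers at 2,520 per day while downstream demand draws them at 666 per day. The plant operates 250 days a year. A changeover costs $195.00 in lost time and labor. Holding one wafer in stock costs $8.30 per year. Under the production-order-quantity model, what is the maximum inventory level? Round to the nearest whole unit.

Annual demand D = 666 × 250 = 166,500.
Production build-up factor (1 − d/p) = 1 − 666/2,520 = 0.7357.
Q* = √(2DS / (H(1 − d/p))) = √(2 × 166,500 × 195 / (8.3 × 0.7357)).
= √(64,935,000 / 6.1064) ≈ 3260.962.
Maximum inventory = Q*(1 − d/p) = 3260.962 × 0.7357 ≈ 2399.137.

I_max ≈ 2,399 wafers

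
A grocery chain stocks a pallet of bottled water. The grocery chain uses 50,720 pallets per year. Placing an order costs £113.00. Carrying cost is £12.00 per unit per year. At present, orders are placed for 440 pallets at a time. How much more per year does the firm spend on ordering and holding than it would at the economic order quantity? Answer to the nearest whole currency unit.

Extra cost ≈ £3,938 per year

EOQ = √(2DS/H) = √(2 × 50,720 × 113 / 12) ≈ 977.36.
Cost at Q* = (D/Q*)S + (Q*/2)H = √(2DSH) ≈ £11,728.28.
Cost at Q = 440: (50,720/440)×113 + (440/2)×12 = £13,025.82 + £2,640.00 = £15,665.82.
Excess = £15,665.82 − £11,728.28 = £3,937.53.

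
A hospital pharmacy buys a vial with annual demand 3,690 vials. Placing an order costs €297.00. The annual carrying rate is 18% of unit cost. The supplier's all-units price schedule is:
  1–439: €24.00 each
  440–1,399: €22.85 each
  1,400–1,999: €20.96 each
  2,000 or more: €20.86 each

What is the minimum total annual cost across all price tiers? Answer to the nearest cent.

TC* ≈ €80,766.17

Holding cost per unit per year at price C is H = 0.18·C.
Evaluate total cost at each tier's feasible EOQ or, if the EOQ is below the tier, at the tier's minimum quantity.
Tier 1 (€24.00): EOQ = 712.3 exceeds tier's upper bound 439, so this tier is dominated.
EOQ at €22.85 = 730.0 (feasible in tier 2): TC = 3,690×€22.85 + (3,690/730.0)×297 + (730.0/2)×0.18×€22.85 = €87,319.02.
EOQ at €20.96 = 762.2 < 1400, so use break Q=1400: TC = 3,690×€20.96 + (3,690/1400.0)×297 + (1400.0/2)×0.18×€20.96 = €80,766.17.
EOQ at €20.86 = 764.0 < 2000, so use break Q=2000: TC = 3,690×€20.86 + (3,690/2000.0)×297 + (2000.0/2)×0.18×€20.86 = €81,276.16.
Lowest total cost among the candidates is at Q = 1400.0.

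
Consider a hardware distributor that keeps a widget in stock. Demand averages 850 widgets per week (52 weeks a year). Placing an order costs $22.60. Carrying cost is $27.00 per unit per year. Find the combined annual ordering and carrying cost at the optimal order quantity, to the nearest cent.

TC* ≈ $7,344.50

Annual demand D = 850 × 52 = 44,200.
EOQ = √(2DS/H) = √(2 × 44,200 × 22.6 / 27) ≈ 272.02.
At the optimum the two cost components are equal, so total cost = 2·(Q*/2)H = Q*·H.
Minimum total = √(2DSH) = √(2 × 44,200 × 22.6 × 27) ≈ 7344.500.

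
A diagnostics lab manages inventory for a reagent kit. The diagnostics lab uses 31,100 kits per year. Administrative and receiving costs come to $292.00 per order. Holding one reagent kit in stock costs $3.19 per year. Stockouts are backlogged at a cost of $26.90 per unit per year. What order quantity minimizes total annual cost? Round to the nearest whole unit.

Q* ≈ 2,524 kits

With planned backorders, Q* = √(2DS/H) · √((H+B)/B).
√(2DS/H) = √(2 × 31,100 × 292 / 3.19) = 2386.114.
√((H+B)/B) = √((3.19+26.9)/26.9) = 1.0576.
Q* ≈ 2523.633.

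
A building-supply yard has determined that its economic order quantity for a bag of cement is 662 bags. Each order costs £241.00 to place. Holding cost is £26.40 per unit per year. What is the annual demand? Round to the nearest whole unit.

D ≈ 24,003 bags per year

Squaring Q* = √(2DS/H) gives Q*² = 2DS/H.
From Q* = √(2DS/H): D = Q*²H / (2S) = 662² × 26.4 / (2 × 241) = 24003.406.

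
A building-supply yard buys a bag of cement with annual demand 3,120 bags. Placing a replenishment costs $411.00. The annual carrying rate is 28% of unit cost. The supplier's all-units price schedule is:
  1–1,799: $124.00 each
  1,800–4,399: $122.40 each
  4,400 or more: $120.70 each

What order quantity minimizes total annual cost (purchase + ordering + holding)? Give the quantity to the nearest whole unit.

Q* ≈ 272 bags

Holding cost per unit per year at price C is H = 0.28·C.
Evaluate total cost at each tier's feasible EOQ or, if the EOQ is below the tier, at the tier's minimum quantity.
EOQ at $124.00 = 271.8 (feasible in tier 1): TC = 3,120×$124.00 + (3,120/271.8)×411 + (271.8/2)×0.28×$124.00 = $396,316.33.
EOQ at $122.40 = 273.6 < 1800, so use break Q=1800: TC = 3,120×$122.40 + (3,120/1800.0)×411 + (1800.0/2)×0.28×$122.40 = $413,445.20.
EOQ at $120.70 = 275.5 < 4400, so use break Q=4400: TC = 3,120×$120.70 + (3,120/4400.0)×411 + (4400.0/2)×0.28×$120.70 = $451,226.64.
Lowest total cost is $396,316.33 at Q = 271.8.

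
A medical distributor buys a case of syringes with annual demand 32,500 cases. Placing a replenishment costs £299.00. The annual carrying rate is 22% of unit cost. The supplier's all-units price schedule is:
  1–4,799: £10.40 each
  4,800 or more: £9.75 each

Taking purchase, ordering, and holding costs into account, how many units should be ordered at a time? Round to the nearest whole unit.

Holding cost per unit per year at price C is H = 0.22·C.
Candidates are each tier's EOQ (if it falls in that tier) and each price-break quantity.
EOQ at £10.40 = 2914.5 (feasible in tier 1): TC = 32,500×£10.40 + (32,500/2914.5)×299 + (2914.5/2)×0.22×£10.40 = £344,668.38.
EOQ at £9.75 = 3010.1 < 4800, so use break Q=4800: TC = 32,500×£9.75 + (32,500/4800.0)×299 + (4800.0/2)×0.22×£9.75 = £324,047.48.
Lowest total cost is £324,047.48 at Q = 4800.0.

Q* ≈ 4,800 cases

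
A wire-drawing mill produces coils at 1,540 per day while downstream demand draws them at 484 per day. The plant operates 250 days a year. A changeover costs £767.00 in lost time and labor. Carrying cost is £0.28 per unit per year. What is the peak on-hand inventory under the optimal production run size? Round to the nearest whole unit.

Annual demand D = 484 × 250 = 121,000.
Production build-up factor (1 − d/p) = 1 − 484/1,540 = 0.6857.
Q* = √(2DS / (H(1 − d/p))) = √(2 × 121,000 × 767 / (0.28 × 0.6857)).
= √(185,614,000 / 0.192) ≈ 31092.436.
Maximum inventory = Q*(1 − d/p) = 31092.436 × 0.6857 ≈ 21320.528.

I_max ≈ 21,321 coils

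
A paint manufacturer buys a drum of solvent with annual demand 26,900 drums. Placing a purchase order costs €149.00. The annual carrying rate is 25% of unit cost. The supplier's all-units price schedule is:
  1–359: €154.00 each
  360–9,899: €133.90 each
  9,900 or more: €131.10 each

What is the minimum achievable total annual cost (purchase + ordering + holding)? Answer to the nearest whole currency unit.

Holding cost per unit per year at price C is H = 0.25·C.
For each price level, check whether its EOQ is feasible; otherwise the best quantity at that price is the breakpoint.
Tier 1 (€154.00): EOQ = 456.3 exceeds tier's upper bound 359, so this tier is dominated.
EOQ at €133.90 = 489.4 (feasible in tier 2): TC = 26,900×€133.90 + (26,900/489.4)×149 + (489.4/2)×0.25×€133.90 = €3,618,291.16.
EOQ at €131.10 = 494.6 < 9900, so use break Q=9900: TC = 26,900×€131.10 + (26,900/9900.0)×149 + (9900.0/2)×0.25×€131.10 = €3,689,231.11.
Lowest total cost among the candidates is at Q = 489.4.

TC* ≈ €3,618,291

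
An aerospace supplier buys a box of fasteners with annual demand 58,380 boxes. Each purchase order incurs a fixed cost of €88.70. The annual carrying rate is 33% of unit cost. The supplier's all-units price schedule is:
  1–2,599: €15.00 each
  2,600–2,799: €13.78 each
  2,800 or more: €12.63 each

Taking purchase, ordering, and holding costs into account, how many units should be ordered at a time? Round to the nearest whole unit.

Holding cost per unit per year at price C is H = 0.33·C.
For each price level, check whether its EOQ is feasible; otherwise the best quantity at that price is the breakpoint.
EOQ at €15.00 = 1446.5 (feasible in tier 1): TC = 58,380×€15.00 + (58,380/1446.5)×88.7 + (1446.5/2)×0.33×€15.00 = €882,859.97.
EOQ at €13.78 = 1509.1 < 2600, so use break Q=2600: TC = 58,380×€13.78 + (58,380/2600.0)×88.7 + (2600.0/2)×0.33×€13.78 = €812,379.68.
EOQ at €12.63 = 1576.3 < 2800, so use break Q=2800: TC = 58,380×€12.63 + (58,380/2800.0)×88.7 + (2800.0/2)×0.33×€12.63 = €745,023.86.
Lowest total cost is €745,023.86 at Q = 2800.0.

Q* ≈ 2,800 boxes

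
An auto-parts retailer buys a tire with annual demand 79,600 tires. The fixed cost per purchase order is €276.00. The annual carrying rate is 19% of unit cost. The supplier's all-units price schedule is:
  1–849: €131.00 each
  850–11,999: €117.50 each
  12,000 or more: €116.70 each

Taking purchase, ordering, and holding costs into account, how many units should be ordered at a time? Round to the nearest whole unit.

Q* ≈ 1,403 tires

Holding cost per unit per year at price C is H = 0.19·C.
Evaluate total cost at each tier's feasible EOQ or, if the EOQ is below the tier, at the tier's minimum quantity.
Tier 1 (€131.00): EOQ = 1328.7 exceeds tier's upper bound 849, so this tier is dominated.
EOQ at €117.50 = 1402.9 (feasible in tier 2): TC = 79,600×€117.50 + (79,600/1402.9)×276 + (1402.9/2)×0.19×€117.50 = €9,384,320.00.
EOQ at €116.70 = 1407.7 < 12000, so use break Q=12000: TC = 79,600×€116.70 + (79,600/12000.0)×276 + (12000.0/2)×0.19×€116.70 = €9,424,188.80.
Lowest total cost is €9,384,320.00 at Q = 1402.9.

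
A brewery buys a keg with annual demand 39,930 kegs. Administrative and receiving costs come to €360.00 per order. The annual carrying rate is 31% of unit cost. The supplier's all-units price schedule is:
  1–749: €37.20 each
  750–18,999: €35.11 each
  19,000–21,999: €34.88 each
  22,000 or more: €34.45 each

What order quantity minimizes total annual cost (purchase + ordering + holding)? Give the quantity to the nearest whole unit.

Q* ≈ 1,625 kegs

Holding cost per unit per year at price C is H = 0.31·C.
Candidates are each tier's EOQ (if it falls in that tier) and each price-break quantity.
Tier 1 (€37.20): EOQ = 1578.9 exceeds tier's upper bound 749, so this tier is dominated.
EOQ at €35.11 = 1625.2 (feasible in tier 2): TC = 39,930×€35.11 + (39,930/1625.2)×360 + (1625.2/2)×0.31×€35.11 = €1,419,631.66.
EOQ at €34.88 = 1630.6 < 19000, so use break Q=19000: TC = 39,930×€34.88 + (39,930/19000.0)×360 + (19000.0/2)×0.31×€34.88 = €1,496,236.57.
EOQ at €34.45 = 1640.7 < 22000, so use break Q=22000: TC = 39,930×€34.45 + (39,930/22000.0)×360 + (22000.0/2)×0.31×€34.45 = €1,493,716.40.
Lowest total cost is €1,419,631.66 at Q = 1625.2.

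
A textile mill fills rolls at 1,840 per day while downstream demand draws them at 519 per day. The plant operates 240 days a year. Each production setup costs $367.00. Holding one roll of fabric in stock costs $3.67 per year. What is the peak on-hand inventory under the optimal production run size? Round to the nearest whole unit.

I_max ≈ 4,229 rolls

Annual demand D = 519 × 240 = 124,560.
Production build-up factor (1 − d/p) = 1 − 519/1,840 = 0.7179.
Q* = √(2DS / (H(1 − d/p))) = √(2 × 124,560 × 367 / (3.67 × 0.7179)).
= √(91,427,040 / 2.6348) ≈ 5890.631.
Maximum inventory = Q*(1 − d/p) = 5890.631 × 0.7179 ≈ 4229.089.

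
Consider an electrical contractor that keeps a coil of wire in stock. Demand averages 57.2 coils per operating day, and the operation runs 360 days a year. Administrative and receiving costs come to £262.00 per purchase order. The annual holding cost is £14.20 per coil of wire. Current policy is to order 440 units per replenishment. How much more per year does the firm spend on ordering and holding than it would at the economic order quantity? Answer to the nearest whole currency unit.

Extra cost ≈ £3,007 per year

Annual demand D = 57.2 × 360 = 20,592.
EOQ = √(2DS/H) = √(2 × 20,592 × 262 / 14.2) ≈ 871.71.
Cost at Q* = (D/Q*)S + (Q*/2)H = √(2DSH) ≈ £12,378.25.
Cost at Q = 440: (20,592/440)×262 + (440/2)×14.2 = £12,261.60 + £3,124.00 = £15,385.60.
Excess = £15,385.60 − £12,378.25 = £3,007.35.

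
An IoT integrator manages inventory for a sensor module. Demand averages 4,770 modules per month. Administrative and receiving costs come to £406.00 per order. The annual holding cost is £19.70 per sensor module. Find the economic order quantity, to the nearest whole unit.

Q* ≈ 1,536 modules

Annual demand D = 4,770 × 12 = 57,240.
EOQ = √(2DS / H) = √(2 × 57,240 × 406 / 19.7).
= √(46,478,880 / 19.7) = √2,359,334.0102 ≈ 1536.012.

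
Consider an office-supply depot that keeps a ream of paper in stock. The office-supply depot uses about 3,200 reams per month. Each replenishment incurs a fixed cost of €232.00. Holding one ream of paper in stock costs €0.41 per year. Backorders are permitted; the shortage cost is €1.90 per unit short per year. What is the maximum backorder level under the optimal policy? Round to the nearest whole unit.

S* ≈ 1,290 reams

Annual demand D = 3,200 × 12 = 38,400.
With planned backorders, Q* = √(2DS/H) · √((H+B)/B).
√(2DS/H) = √(2 × 38,400 × 232 / 0.41) = 6592.235.
√((H+B)/B) = √((0.41+1.9)/1.9) = 1.1026.
Q* ≈ 7268.786.
S* = Q* · H/(H+B) = 7268.786 × 0.41/2.31 ≈ 1290.131.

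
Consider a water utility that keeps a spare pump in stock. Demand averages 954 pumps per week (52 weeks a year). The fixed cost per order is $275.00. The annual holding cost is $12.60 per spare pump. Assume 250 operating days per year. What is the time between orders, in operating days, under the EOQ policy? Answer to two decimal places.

T ≈ 7.42 days

Annual demand D = 954 × 52 = 49,608.
Q* = √(2DS/H) = √(2 × 49,608 × 275 / 12.6) ≈ 1471.54.
Cycle time = Q*/D × 250 = 1471.54 / 49,608 × 250 ≈ 7.416 days.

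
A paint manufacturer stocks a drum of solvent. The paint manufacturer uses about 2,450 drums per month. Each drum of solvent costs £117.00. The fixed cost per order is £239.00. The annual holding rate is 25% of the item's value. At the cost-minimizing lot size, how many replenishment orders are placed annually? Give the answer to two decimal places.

Annual demand D = 2,450 × 12 = 29,400.
Holding cost H = 0.25 × £117.00 = £29.2500 per unit per year.
EOQ = √(2DS/H) = √(2 × 29,400 × 239 / 29.25) ≈ 693.15.
Orders per year = D / Q* = 29,400 / 693.15 ≈ 42.415.

N ≈ 42.42 orders per year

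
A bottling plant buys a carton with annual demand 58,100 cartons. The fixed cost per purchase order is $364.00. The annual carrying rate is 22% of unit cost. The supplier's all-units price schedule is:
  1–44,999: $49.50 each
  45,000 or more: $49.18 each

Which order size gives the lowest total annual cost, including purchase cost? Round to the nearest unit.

Q* ≈ 1,971 cartons

Holding cost per unit per year at price C is H = 0.22·C.
Evaluate total cost at each tier's feasible EOQ or, if the EOQ is below the tier, at the tier's minimum quantity.
EOQ at $49.50 = 1970.8 (feasible in tier 1): TC = 58,100×$49.50 + (58,100/1970.8)×364 + (1970.8/2)×0.22×$49.50 = $2,897,411.88.
EOQ at $49.18 = 1977.2 < 45000, so use break Q=45000: TC = 58,100×$49.18 + (58,100/45000.0)×364 + (45000.0/2)×0.22×$49.18 = $3,101,268.96.
Lowest total cost is $2,897,411.88 at Q = 1970.8.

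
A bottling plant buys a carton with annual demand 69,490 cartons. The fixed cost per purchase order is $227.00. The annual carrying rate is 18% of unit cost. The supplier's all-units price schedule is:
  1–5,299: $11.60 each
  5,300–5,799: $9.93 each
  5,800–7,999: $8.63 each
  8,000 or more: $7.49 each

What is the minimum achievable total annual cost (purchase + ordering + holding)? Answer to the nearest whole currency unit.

TC* ≈ $527,845

Holding cost per unit per year at price C is H = 0.18·C.
Evaluate total cost at each tier's feasible EOQ or, if the EOQ is below the tier, at the tier's minimum quantity.
EOQ at $11.60 = 3887.1 (feasible in tier 1): TC = 69,490×$11.60 + (69,490/3887.1)×227 + (3887.1/2)×0.18×$11.60 = $814,200.23.
EOQ at $9.93 = 4201.2 < 5300, so use break Q=5300: TC = 69,490×$9.93 + (69,490/5300.0)×227 + (5300.0/2)×0.18×$9.93 = $697,748.58.
EOQ at $8.63 = 4506.6 < 5800, so use break Q=5800: TC = 69,490×$8.63 + (69,490/5800.0)×227 + (5800.0/2)×0.18×$8.63 = $606,923.25.
EOQ at $7.49 = 4837.4 < 8000, so use break Q=8000: TC = 69,490×$7.49 + (69,490/8000.0)×227 + (8000.0/2)×0.18×$7.49 = $527,844.68.
Lowest total cost among the candidates is at Q = 8000.0.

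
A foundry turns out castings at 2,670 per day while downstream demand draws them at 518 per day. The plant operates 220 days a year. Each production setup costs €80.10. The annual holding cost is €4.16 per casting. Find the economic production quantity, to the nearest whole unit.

Q* ≈ 2,333 castings

Annual demand D = 518 × 220 = 113,960.
Production build-up factor (1 − d/p) = 1 − 518/2,670 = 0.8060.
Q* = √(2DS / (H(1 − d/p))) = √(2 × 113,960 × 80.1 / (4.16 × 0.8060)).
= √(18,256,392 / 3.3529) ≈ 2333.433.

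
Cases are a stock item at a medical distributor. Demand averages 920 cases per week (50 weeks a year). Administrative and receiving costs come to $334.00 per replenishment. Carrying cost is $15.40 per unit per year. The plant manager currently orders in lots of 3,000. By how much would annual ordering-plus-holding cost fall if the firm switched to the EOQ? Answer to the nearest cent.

Annual demand D = 920 × 50 = 46,000.
EOQ = √(2DS/H) = √(2 × 46,000 × 334 / 15.4) ≈ 1412.56.
Cost at Q* = (D/Q*)S + (Q*/2)H = √(2DSH) ≈ $21,753.42.
Cost at Q = 3,000: (46,000/3,000)×334 + (3,000/2)×15.4 = $5,121.33 + $23,100.00 = $28,221.33.
Excess = $28,221.33 − $21,753.42 = $6,467.92.

Extra cost ≈ $6,467.92 per year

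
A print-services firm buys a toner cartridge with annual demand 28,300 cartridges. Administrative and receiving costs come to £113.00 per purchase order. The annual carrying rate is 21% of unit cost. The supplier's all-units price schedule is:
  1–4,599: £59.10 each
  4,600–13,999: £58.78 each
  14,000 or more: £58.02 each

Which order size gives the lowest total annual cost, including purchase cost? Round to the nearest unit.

Holding cost per unit per year at price C is H = 0.21·C.
Candidates are each tier's EOQ (if it falls in that tier) and each price-break quantity.
EOQ at £59.10 = 717.9 (feasible in tier 1): TC = 28,300×£59.10 + (28,300/717.9)×113 + (717.9/2)×0.21×£59.10 = £1,681,439.45.
EOQ at £58.78 = 719.8 < 4600, so use break Q=4600: TC = 28,300×£58.78 + (28,300/4600.0)×113 + (4600.0/2)×0.21×£58.78 = £1,692,559.94.
EOQ at £58.02 = 724.5 < 14000, so use break Q=14000: TC = 28,300×£58.02 + (28,300/14000.0)×113 + (14000.0/2)×0.21×£58.02 = £1,727,483.82.
Lowest total cost is £1,681,439.45 at Q = 717.9.

Q* ≈ 718 cartridges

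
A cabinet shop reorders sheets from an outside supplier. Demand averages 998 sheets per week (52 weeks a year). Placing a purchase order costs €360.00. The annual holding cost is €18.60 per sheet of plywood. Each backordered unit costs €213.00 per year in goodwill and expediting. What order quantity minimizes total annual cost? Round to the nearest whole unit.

Annual demand D = 998 × 52 = 51,896.
With planned backorders, Q* = √(2DS/H) · √((H+B)/B).
√(2DS/H) = √(2 × 51,896 × 360 / 18.6) = 1417.349.
√((H+B)/B) = √((18.6+213)/213) = 1.0427.
Q* ≈ 1477.938.

Q* ≈ 1,478 sheets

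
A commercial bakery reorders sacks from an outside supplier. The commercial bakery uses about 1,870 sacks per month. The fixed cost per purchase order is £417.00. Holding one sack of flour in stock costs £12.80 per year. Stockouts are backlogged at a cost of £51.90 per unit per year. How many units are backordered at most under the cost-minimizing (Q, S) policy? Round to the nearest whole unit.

S* ≈ 267 sacks

Annual demand D = 1,870 × 12 = 22,440.
With planned backorders, Q* = √(2DS/H) · √((H+B)/B).
√(2DS/H) = √(2 × 22,440 × 417 / 12.8) = 1209.176.
√((H+B)/B) = √((12.8+51.9)/51.9) = 1.1165.
Q* ≈ 1350.075.
S* = Q* · H/(H+B) = 1350.075 × 12.8/64.7 ≈ 267.094.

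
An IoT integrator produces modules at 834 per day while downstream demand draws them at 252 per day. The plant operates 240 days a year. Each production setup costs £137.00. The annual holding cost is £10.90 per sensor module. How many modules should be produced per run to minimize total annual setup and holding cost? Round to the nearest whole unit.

Annual demand D = 252 × 240 = 60,480.
Production build-up factor (1 − d/p) = 1 − 252/834 = 0.6978.
Q* = √(2DS / (H(1 − d/p))) = √(2 × 60,480 × 137 / (10.9 × 0.6978)).
= √(16,571,520 / 7.6065) ≈ 1476.011.

Q* ≈ 1,476 modules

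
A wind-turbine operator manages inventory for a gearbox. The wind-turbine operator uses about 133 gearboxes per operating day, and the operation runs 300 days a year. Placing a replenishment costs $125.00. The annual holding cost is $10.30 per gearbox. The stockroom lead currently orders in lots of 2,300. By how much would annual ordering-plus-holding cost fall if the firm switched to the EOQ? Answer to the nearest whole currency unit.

Extra cost ≈ $3,877 per year

Annual demand D = 133 × 300 = 39,900.
EOQ = √(2DS/H) = √(2 × 39,900 × 125 / 10.3) ≈ 984.10.
Cost at Q* = (D/Q*)S + (Q*/2)H = √(2DSH) ≈ $10,136.20.
Cost at Q = 2,300: (39,900/2,300)×125 + (2,300/2)×10.3 = $2,168.48 + $11,845.00 = $14,013.48.
Excess = $14,013.48 − $10,136.20 = $3,877.28.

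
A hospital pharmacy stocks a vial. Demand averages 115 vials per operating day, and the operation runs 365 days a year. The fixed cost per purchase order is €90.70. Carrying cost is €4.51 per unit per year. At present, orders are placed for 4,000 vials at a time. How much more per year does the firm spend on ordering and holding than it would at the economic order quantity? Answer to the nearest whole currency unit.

Extra cost ≈ €4,112 per year

Annual demand D = 115 × 365 = 41,975.
EOQ = √(2DS/H) = √(2 × 41,975 × 90.7 / 4.51) ≈ 1299.35.
Cost at Q* = (D/Q*)S + (Q*/2)H = √(2DSH) ≈ €5,860.06.
Cost at Q = 4,000: (41,975/4,000)×90.7 + (4,000/2)×4.51 = €951.78 + €9,020.00 = €9,971.78.
Excess = €9,971.78 − €5,860.06 = €4,111.72.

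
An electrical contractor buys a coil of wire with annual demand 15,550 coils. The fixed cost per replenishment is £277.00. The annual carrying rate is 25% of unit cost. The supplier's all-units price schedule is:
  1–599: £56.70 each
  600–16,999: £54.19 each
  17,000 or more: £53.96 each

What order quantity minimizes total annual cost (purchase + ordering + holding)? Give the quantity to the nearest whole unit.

Q* ≈ 797 coils

Holding cost per unit per year at price C is H = 0.25·C.
For each price level, check whether its EOQ is feasible; otherwise the best quantity at that price is the breakpoint.
Tier 1 (£56.70): EOQ = 779.6 exceeds tier's upper bound 599, so this tier is dominated.
EOQ at £54.19 = 797.4 (feasible in tier 2): TC = 15,550×£54.19 + (15,550/797.4)×277 + (797.4/2)×0.25×£54.19 = £853,457.63.
EOQ at £53.96 = 799.1 < 17000, so use break Q=17000: TC = 15,550×£53.96 + (15,550/17000.0)×277 + (17000.0/2)×0.25×£53.96 = £953,996.37.
Lowest total cost is £853,457.63 at Q = 797.4.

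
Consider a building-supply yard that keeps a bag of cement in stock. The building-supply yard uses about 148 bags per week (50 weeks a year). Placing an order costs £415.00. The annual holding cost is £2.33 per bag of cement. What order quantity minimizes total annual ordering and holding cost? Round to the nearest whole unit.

Annual demand D = 148 × 50 = 7,400.
EOQ = √(2DS / H) = √(2 × 7,400 × 415 / 2.33).
= √(6,142,000 / 2.33) = √2,636,051.5021 ≈ 1623.592.

Q* ≈ 1,624 bags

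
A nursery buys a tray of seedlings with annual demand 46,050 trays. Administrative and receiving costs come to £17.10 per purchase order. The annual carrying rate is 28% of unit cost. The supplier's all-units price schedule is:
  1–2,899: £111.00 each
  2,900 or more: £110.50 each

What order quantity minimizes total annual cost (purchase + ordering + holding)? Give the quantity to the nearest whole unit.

Holding cost per unit per year at price C is H = 0.28·C.
Evaluate total cost at each tier's feasible EOQ or, if the EOQ is below the tier, at the tier's minimum quantity.
EOQ at £111.00 = 225.1 (feasible in tier 1): TC = 46,050×£111.00 + (46,050/225.1)×17.1 + (225.1/2)×0.28×£111.00 = £5,118,546.30.
EOQ at £110.50 = 225.6 < 2900, so use break Q=2900: TC = 46,050×£110.50 + (46,050/2900.0)×17.1 + (2900.0/2)×0.28×£110.50 = £5,133,659.54.
Lowest total cost is £5,118,546.30 at Q = 225.1.

Q* ≈ 225 trays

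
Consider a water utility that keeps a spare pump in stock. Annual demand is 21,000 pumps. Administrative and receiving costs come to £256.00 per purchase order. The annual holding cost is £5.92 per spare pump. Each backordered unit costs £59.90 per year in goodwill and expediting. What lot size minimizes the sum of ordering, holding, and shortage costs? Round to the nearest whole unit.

With planned backorders, Q* = √(2DS/H) · √((H+B)/B).
√(2DS/H) = √(2 × 21,000 × 256 / 5.92) = 1347.671.
√((H+B)/B) = √((5.92+59.9)/59.9) = 1.0483.
Q* ≈ 1412.698.

Q* ≈ 1,413 pumps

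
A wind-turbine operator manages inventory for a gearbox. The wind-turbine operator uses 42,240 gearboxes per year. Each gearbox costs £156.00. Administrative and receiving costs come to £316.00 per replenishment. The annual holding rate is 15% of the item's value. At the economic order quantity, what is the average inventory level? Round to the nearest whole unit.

Holding cost H = 0.15 × £156.00 = £23.4000 per unit per year.
Q* = √(2DS/H) = √(2 × 42,240 × 316 / 23.4) ≈ 1068.10.
Average inventory = Q*/2 ≈ 1068.10 / 2 = 534.051.

Average inventory ≈ 534 gearboxes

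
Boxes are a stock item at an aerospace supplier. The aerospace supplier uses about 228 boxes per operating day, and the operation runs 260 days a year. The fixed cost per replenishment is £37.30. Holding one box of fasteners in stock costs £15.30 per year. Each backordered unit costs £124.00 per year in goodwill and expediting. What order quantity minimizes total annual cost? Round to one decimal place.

Annual demand D = 228 × 260 = 59,280.
With planned backorders, Q* = √(2DS/H) · √((H+B)/B).
√(2DS/H) = √(2 × 59,280 × 37.3 / 15.3) = 537.623.
√((H+B)/B) = √((15.3+124)/124) = 1.0599.
Q* ≈ 569.826.

Q* ≈ 569.8 boxes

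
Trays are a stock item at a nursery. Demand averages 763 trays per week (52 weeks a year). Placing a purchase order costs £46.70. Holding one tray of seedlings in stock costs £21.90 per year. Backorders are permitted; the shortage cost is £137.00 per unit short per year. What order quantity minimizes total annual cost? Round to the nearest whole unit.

Annual demand D = 763 × 52 = 39,676.
With planned backorders, Q* = √(2DS/H) · √((H+B)/B).
√(2DS/H) = √(2 × 39,676 × 46.7 / 21.9) = 411.354.
√((H+B)/B) = √((21.9+137)/137) = 1.0770.
Q* ≈ 443.014.

Q* ≈ 443 trays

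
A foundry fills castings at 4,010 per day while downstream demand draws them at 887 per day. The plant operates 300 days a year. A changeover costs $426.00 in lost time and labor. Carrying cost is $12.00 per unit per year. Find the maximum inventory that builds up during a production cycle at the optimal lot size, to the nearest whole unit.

Annual demand D = 887 × 300 = 266,100.
Production build-up factor (1 − d/p) = 1 − 887/4,010 = 0.7788.
Q* = √(2DS / (H(1 − d/p))) = √(2 × 266,100 × 426 / (12 × 0.7788)).
= √(226,717,200 / 9.3456) ≈ 4925.358.
Maximum inventory = Q*(1 − d/p) = 4925.358 × 0.7788 ≈ 3835.884.

I_max ≈ 3,836 castings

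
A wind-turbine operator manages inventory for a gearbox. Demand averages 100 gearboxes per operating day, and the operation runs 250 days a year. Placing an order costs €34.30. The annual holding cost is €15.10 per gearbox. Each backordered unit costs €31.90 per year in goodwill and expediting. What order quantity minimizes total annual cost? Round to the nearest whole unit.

Q* ≈ 409 gearboxes

Annual demand D = 100 × 250 = 25,000.
With planned backorders, Q* = √(2DS/H) · √((H+B)/B).
√(2DS/H) = √(2 × 25,000 × 34.3 / 15.1) = 337.011.
√((H+B)/B) = √((15.1+31.9)/31.9) = 1.2138.
Q* ≈ 409.070.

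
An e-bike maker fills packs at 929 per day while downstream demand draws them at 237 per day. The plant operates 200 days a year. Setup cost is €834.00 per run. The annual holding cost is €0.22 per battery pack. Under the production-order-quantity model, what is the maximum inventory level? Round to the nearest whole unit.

Annual demand D = 237 × 200 = 47,400.
Production build-up factor (1 − d/p) = 1 − 237/929 = 0.7449.
Q* = √(2DS / (H(1 − d/p))) = √(2 × 47,400 × 834 / (0.22 × 0.7449)).
= √(79,063,200 / 0.1639) ≈ 21964.972.
Maximum inventory = Q*(1 − d/p) = 21964.972 × 0.7449 ≈ 16361.422.

I_max ≈ 16,361 packs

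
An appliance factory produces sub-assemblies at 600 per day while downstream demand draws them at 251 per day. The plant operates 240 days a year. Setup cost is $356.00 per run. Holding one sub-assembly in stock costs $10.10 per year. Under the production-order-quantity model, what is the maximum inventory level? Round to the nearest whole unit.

I_max ≈ 1,572 sub-assemblies

Annual demand D = 251 × 240 = 60,240.
Production build-up factor (1 − d/p) = 1 − 251/600 = 0.5817.
Q* = √(2DS / (H(1 − d/p))) = √(2 × 60,240 × 356 / (10.1 × 0.5817)).
= √(42,890,880 / 5.8748) ≈ 2701.996.
Maximum inventory = Q*(1 − d/p) = 2701.996 × 0.5817 ≈ 1571.661.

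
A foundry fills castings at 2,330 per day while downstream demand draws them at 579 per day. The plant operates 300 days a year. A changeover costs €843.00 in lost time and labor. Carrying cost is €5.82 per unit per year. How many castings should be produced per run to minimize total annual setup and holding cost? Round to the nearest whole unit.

Q* ≈ 8,183 castings

Annual demand D = 579 × 300 = 173,700.
Production build-up factor (1 − d/p) = 1 − 579/2,330 = 0.7515.
Q* = √(2DS / (H(1 − d/p))) = √(2 × 173,700 × 843 / (5.82 × 0.7515)).
= √(292,858,200 / 4.3737) ≈ 8182.803.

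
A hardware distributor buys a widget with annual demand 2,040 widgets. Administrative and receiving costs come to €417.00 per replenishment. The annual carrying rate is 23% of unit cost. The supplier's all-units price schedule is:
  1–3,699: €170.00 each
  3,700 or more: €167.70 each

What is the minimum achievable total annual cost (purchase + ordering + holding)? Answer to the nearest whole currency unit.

TC* ≈ €354,956

Holding cost per unit per year at price C is H = 0.23·C.
Candidates are each tier's EOQ (if it falls in that tier) and each price-break quantity.
EOQ at €170.00 = 208.6 (feasible in tier 1): TC = 2,040×€170.00 + (2,040/208.6)×417 + (208.6/2)×0.23×€170.00 = €354,956.17.
EOQ at €167.70 = 210.0 < 3700, so use break Q=3700: TC = 2,040×€167.70 + (2,040/3700.0)×417 + (3700.0/2)×0.23×€167.70 = €413,694.26.
Lowest total cost among the candidates is at Q = 208.6.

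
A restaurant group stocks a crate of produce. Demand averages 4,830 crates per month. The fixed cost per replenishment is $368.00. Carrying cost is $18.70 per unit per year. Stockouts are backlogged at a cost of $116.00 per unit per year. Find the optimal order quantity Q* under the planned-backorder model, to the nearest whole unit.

Annual demand D = 4,830 × 12 = 57,960.
With planned backorders, Q* = √(2DS/H) · √((H+B)/B).
√(2DS/H) = √(2 × 57,960 × 368 / 18.7) = 1510.366.
√((H+B)/B) = √((18.7+116)/116) = 1.0776.
Q* ≈ 1627.560.

Q* ≈ 1,628 crates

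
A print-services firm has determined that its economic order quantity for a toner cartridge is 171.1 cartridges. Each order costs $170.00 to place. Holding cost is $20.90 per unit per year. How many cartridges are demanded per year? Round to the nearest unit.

D ≈ 1,800 cartridges per year

Squaring Q* = √(2DS/H) gives Q*² = 2DS/H.
From Q* = √(2DS/H): D = Q*²H / (2S) = 171.1² × 20.9 / (2 × 170) = 1799.564.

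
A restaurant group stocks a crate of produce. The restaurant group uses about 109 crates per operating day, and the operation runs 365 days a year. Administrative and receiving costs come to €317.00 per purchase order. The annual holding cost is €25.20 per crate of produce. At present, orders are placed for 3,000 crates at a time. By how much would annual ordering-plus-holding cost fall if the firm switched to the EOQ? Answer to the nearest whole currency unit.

Extra cost ≈ €16,792 per year

Annual demand D = 109 × 365 = 39,785.
EOQ = √(2DS/H) = √(2 × 39,785 × 317 / 25.2) ≈ 1000.47.
Cost at Q* = (D/Q*)S + (Q*/2)H = √(2DSH) ≈ €25,211.84.
Cost at Q = 3,000: (39,785/3,000)×317 + (3,000/2)×25.2 = €4,203.95 + €37,800.00 = €42,003.95.
Excess = €42,003.95 − €25,211.84 = €16,792.11.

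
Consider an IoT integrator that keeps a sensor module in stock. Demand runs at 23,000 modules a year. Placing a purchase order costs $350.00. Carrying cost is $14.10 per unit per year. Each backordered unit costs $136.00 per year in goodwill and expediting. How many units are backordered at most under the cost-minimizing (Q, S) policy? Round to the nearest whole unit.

With planned backorders, Q* = √(2DS/H) · √((H+B)/B).
√(2DS/H) = √(2 × 23,000 × 350 / 14.1) = 1068.571.
√((H+B)/B) = √((14.1+136)/136) = 1.0506.
Q* ≈ 1122.598.
S* = Q* · H/(H+B) = 1122.598 × 14.1/150.1 ≈ 105.454.

S* ≈ 105 modules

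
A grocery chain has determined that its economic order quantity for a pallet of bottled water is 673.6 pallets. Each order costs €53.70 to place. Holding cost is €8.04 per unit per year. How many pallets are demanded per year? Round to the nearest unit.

The basic EOQ model gives Q* = √(2DS/H); rearrange for the unknown.
From Q* = √(2DS/H): D = Q*²H / (2S) = 673.6² × 8.04 / (2 × 53.7) = 33966.901.

D ≈ 33,967 pallets per year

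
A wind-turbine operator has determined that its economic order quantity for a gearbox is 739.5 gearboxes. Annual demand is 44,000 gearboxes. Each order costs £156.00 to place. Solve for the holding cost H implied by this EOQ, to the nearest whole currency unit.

Invert the EOQ relation Q*² = 2DS/H.
From Q* = √(2DS/H): H = 2DS / Q*² = 2 × 44,000 × 156 / 739.5² = 25.1033.

H ≈ £25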